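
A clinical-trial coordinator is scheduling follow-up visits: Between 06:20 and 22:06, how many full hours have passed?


Start: 06:20
End: 22:06
Hour difference: 22 - 6 = 16 hours
Minute difference: 6 - 20 = -14 minutes
Total minutes: 946
Complete hours: 946 / 60 = 15 (remainder 46)

15


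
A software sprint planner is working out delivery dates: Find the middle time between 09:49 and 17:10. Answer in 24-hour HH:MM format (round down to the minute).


Start time: 09:49 = 589 minutes from midnight
End time: 17:10 = 1030 minutes from midnight
Sum: 589 + 1030 = 1619
Midpoint: 1619 / 2 = 809 minutes
Convert: 809 / 60 = 13 hours, 29 minutes
Result: 13:29

13:29


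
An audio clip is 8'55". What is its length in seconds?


Minutes: 8
Seconds: 55
Convert minutes to seconds: 8 x 60 = 480
Add remaining seconds: 480 + 55 = 535

535


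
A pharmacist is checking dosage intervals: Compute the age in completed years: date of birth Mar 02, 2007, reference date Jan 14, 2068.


Birth: 2007-03-02
Reference: 2068-01-14
Year difference: 2068 - 2007 = 61
Has birthday (03-02) occurred by 01-14? No
Birthday not yet reached this year -> subtract 1
Age in full years: 60

60


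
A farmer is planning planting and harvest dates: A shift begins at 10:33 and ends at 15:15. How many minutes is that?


Start time: 10:33 = 633 minutes from midnight
End time: 15:15 = 915 minutes from midnight
Difference: 915 - 633 = 282 minutes
That is 4 hours and 42 minutes

282


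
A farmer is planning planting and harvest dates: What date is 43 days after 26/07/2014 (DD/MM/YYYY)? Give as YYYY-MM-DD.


Start: 2014-07-26
Adding 43 days
Days remaining in July: 5
After July: 38 days still to add
August 2014: 31 days, 7 remaining
September 2014 has 30 days, need 7
Result: 2014-09-07

2014-09-07


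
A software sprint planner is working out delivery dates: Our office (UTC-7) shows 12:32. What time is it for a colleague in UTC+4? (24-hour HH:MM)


Local time: 12:32 at UTC-7 (offset -7h)
Target zone: UTC+4 (offset 4h)
Difference: 4 - (-7) = 11 hours
Calculation: 12 + (11) = 23
Result: 23:32

23:32


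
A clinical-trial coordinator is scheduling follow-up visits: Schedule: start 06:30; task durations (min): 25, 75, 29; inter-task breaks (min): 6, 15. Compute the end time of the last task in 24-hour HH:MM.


Start: 06:30 = 390 min from midnight
  after task 1 (25 min): 06:55
  after break (6 min): 07:01
  after task 2 (75 min): 08:16
  after break (15 min): 08:31
  after task 3 (29 min): 09:00
Total elapsed: 150 minutes
End time: 09:00

09:00


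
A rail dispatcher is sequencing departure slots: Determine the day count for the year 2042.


Year: 2042
Check leap year rules:
Divisible by 4? No
2042 is not a leap year
Days: 365

365


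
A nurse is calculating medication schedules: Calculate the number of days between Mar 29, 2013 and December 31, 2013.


Start: March 29, 2013
End: December 31, 2013
Days left in March: 2
April: 30
May: 31
June: 30
July: 31
... plus remaining months
Sum of remaining months: 275
Total: 2 + 275 = 277

277


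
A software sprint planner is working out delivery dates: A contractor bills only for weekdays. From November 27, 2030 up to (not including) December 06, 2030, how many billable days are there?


Start: 2030-11-27 (Wednesday)
End (exclusive): 2030-12-06 (Friday)
Total calendar days: 9
Full weeks: 9 // 7 = 1 -> 5 weekdays
Remaining 2 days starting on Wednesday:
  Wed(w), Thu(w) -> 2 weekdays
Total business days: 5 + 2 = 7

7


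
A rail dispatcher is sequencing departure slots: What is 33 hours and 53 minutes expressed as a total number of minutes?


Hours: 33
Minutes: 53
Convert hours to minutes: 33 x 60 = 1980
Add remaining minutes: 1980 + 53 = 2033

2033


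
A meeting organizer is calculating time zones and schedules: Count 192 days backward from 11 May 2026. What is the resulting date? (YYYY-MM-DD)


Start: 2026-05-11
Subtracting 192 days
Days already passed in May: 11
After going back through May: 181 more days to subtract
April 2026: 30 days, 151 remaining
March 2026: 31 days, 120 remaining
February 2026: 28 days, 92 remaining
January 2026: 31 days, 61 remaining
Result: 2025-10-31

2025-10-31


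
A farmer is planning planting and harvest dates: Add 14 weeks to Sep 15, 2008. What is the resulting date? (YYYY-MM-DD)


Start: 2008-09-15
Weeks to add: 14
Convert to days: 14 x 7 = 98 days
Add 98 days to 2008-09-15
Result: 2008-12-22

2008-12-22


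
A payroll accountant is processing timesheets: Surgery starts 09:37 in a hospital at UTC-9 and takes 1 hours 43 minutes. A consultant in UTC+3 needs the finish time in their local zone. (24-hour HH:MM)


Start: 09:37 in UTC-9
Step 1 - add duration:
  minutes: 37 + 43 = 80 (carry 1h)
  hours: 9 + 1 + 1 = 11
  end in UTC-9: 11:20
Step 2 - convert UTC-9 -> UTC+3:
  offset difference: 3 - (-9) = 12 hours
  11 + (12) = 23 -> mod 24 = 23
Result: 23:20 in UTC+3

23:20


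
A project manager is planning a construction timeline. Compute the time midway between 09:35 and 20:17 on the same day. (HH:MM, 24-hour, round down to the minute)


Start time: 09:35 = 575 minutes from midnight
End time: 20:17 = 1217 minutes from midnight
Sum: 575 + 1217 = 1792
Midpoint: 1792 / 2 = 896 minutes
Convert: 896 / 60 = 14 hours, 56 minutes
Result: 14:56

14:56


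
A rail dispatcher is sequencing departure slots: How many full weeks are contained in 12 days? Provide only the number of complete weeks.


Total days: 12
Days per week: 7
Division: 12 / 7 = 1 remainder 5
Complete weeks: 1
Remaining days: 5

1


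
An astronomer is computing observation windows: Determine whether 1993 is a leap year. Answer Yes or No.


Year: 1993
Divisible by 4? 1993 / 4 = 498.25 -> No
Not divisible by 4, so NOT a leap year

No


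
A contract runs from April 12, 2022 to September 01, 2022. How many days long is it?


Start date: 2022-04-12
End date: 2022-09-01
Apr 2022: +19 days
May 2022: +31 days
Jun 2022: +30 days
Jul 2022: +31 days
Aug 2022: +31 days
Total: 142 days

142


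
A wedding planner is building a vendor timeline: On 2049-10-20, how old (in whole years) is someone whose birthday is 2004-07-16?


Birth: 2004-07-16
Reference: 2049-10-20
Year difference: 2049 - 2004 = 45
Has birthday (07-16) occurred by 10-20? Yes
Age in full years: 45

45


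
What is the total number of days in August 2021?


Month: August
Year: 2021
August is a 31-day month
Total: 31 days

31


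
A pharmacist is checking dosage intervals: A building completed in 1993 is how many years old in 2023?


Birth year: 1993
Current year: 2023
Age = current year - birth year
Age = 2023 - 1993 = 30

30


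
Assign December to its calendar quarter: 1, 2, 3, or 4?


Month: December (month 12)
Q1: January-March (months 1-3)
Q2: April-June (months 4-6)
Q3: July-September (months 7-9)
Q4: October-December (months 10-12)
Month 12 falls in Q4

4


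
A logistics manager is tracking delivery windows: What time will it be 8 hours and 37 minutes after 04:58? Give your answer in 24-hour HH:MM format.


Start time: 04:58
Adding: 8 hours 37 minutes
Minutes: 58 + 37 = 95
Minute overflow: 95 >= 60, so carry 1 hour, minutes = 35
Hours: 4 + 8 + 1 = 13
Result: 13:35

13:35


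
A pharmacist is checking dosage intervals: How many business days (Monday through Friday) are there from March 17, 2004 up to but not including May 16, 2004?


Start: 2004-03-17 (Wednesday)
End (exclusive): 2004-05-16 (Sunday)
Total calendar days: 60
Full weeks: 60 // 7 = 8 -> 40 weekdays
Remaining 4 days starting on Wednesday:
  Wed(w), Thu(w), Fri(w), Sat(-) -> 3 weekdays
Total business days: 40 + 3 = 43

43


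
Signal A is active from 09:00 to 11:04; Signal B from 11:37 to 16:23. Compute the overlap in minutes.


Interval A: [540, 664] minutes from midnight
Interval B: [697, 983] minutes from midnight
Overlap start = max(540, 697) = 697
Overlap end = min(664, 983) = 664
End <= start, so the intervals do not overlap: 0 minutes

0


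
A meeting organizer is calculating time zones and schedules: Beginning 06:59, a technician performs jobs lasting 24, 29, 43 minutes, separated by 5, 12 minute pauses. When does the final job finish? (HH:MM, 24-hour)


Start: 06:59 = 419 min from midnight
  after task 1 (24 min): 07:23
  after break (5 min): 07:28
  after task 2 (29 min): 07:57
  after break (12 min): 08:09
  after task 3 (43 min): 08:52
Total elapsed: 113 minutes
End time: 08:52

08:52


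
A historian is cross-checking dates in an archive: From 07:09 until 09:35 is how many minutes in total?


Start time: 07:09 = 429 minutes from midnight
End time: 09:35 = 575 minutes from midnight
Difference: 575 - 429 = 146 minutes
That is 2 hours and 26 minutes

146


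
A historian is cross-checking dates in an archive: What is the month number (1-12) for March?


Calendar month order:
2. February
3. March <--
4. April
March is month number 3

3


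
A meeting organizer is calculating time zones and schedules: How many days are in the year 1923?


Year: 1923
Check leap year rules:
Divisible by 4? No
1923 is not a leap year
Days: 365

365


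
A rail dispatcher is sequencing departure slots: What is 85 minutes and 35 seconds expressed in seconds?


Minutes: 85
Extra seconds: 35
Seconds per minute: 60
Minutes to seconds: 85 x 60 = 5100
Total: 5100 + 35 = 5135

5135


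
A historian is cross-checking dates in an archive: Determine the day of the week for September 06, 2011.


Date: 2011-09-06
January 1, 2011 is a Saturday
Day of year: 249
Offset from Jan 1: 248 days
248 mod 7 = 3
Result: Tuesday

Tuesday


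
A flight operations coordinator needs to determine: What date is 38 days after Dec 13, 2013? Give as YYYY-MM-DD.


Start: 2013-12-13
Adding 38 days
Days remaining in December: 18
After December: 20 days still to add
January 2014 has 31 days, need 20
Result: 2014-01-20

2014-01-20


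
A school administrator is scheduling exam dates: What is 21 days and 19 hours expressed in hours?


Days: 21
Extra hours: 19
Hours per day: 24
Days to hours: 21 x 24 = 504
Total: 504 + 19 = 523

523


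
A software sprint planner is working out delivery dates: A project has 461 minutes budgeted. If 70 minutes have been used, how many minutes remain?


Total budget: 461 minutes
Time used: 70 minutes
Remaining: 461 - 70 = 391 minutes
Percent used: 15.2%
Percent remaining: 84.8%

391


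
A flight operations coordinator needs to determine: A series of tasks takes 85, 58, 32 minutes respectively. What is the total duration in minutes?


Durations: 85, 58, 32
Running sum: 85
+ 58 = 143
+ 32 = 175
Total duration: 175 minutes
That is 2 hours and 55 minutes

175


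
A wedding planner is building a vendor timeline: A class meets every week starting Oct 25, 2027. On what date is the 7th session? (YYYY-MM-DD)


First occurrence: 2027-10-25 (occurrence 1)
Each occurrence is 7 days after the previous.
Occurrence 7 is 6 weeks after the first.
6 weeks = 42 days
2027-10-25 + 42 days = 2027-12-06

2027-12-06


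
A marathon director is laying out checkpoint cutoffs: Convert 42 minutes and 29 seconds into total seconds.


Minutes: 42
Seconds: 29
Convert minutes to seconds: 42 x 60 = 2520
Add remaining seconds: 2520 + 29 = 2549

2549


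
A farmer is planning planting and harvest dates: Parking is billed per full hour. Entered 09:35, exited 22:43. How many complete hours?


Start: 09:35
End: 22:43
Hour difference: 22 - 9 = 13 hours
Minute difference: 43 - 35 = 8 minutes
Total minutes: 788
Complete hours: 788 / 60 = 13 (remainder 8)

13


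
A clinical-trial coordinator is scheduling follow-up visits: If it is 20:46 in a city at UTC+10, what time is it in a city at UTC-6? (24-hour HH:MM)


Local time: 20:46 at UTC+10 (offset 10h)
Target zone: UTC-6 (offset -6h)
Difference: -6 - (10) = -16 hours
Calculation: 20 + (-16) = 4
Result: 04:46

04:46


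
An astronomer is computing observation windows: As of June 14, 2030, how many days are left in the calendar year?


Start: June 14, 2030
End: December 31, 2030
Days left in June: 16
July: 31
August: 31
September: 30
October: 31
... plus remaining months
Sum of remaining months: 184
Total: 16 + 184 = 200

200


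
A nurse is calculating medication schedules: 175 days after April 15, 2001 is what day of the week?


Start: 2001-04-15 (Sunday)
Step 1 - find target date: add 175 days
  2001-04-15 + 175 days = 2001-10-07
Step 2 - day of week:
  175 mod 7 = 0
  Sunday + 0 days -> Sunday
Result: Sunday (2001-10-07)

Sunday


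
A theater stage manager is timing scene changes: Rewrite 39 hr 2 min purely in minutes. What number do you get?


Hours: 39
Extra minutes: 2
Minutes per hour: 60
Hours to minutes: 39 x 60 = 2340
Total: 2340 + 2 = 2342

2342


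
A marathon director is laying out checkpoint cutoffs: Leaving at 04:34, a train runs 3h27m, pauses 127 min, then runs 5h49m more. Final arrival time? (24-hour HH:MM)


Depart: 04:34
Leg 1: +207 min -> 08:01
Layover: +127 min -> 10:08
Leg 2: +349 min -> 15:57
Total travel: 683 minutes = 11h 23m
Arrival: 15:57

15:57


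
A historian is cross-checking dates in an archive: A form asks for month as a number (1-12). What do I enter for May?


Calendar month order:
4. April
5. May <--
6. June
May is month number 5

5


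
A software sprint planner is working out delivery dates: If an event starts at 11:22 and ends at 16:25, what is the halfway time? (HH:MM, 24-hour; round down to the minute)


Start time: 11:22 = 682 minutes from midnight
End time: 16:25 = 985 minutes from midnight
Sum: 682 + 985 = 1667
Midpoint: 1667 / 2 = 833 minutes
Convert: 833 / 60 = 13 hours, 53 minutes
Result: 13:53

13:53


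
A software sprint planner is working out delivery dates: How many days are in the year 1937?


Year: 1937
Check leap year rules:
Divisible by 4? No
1937 is not a leap year
Days: 365

365


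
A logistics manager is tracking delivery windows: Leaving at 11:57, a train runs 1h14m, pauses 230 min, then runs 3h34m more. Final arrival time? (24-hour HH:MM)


Depart: 11:57
Leg 1: +74 min -> 13:11
Layover: +230 min -> 17:01
Leg 2: +214 min -> 20:35
Total travel: 518 minutes = 8h 38m
Arrival: 20:35

20:35


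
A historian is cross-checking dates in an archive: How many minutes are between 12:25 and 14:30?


Start time: 12:25 = 745 minutes from midnight
End time: 14:30 = 870 minutes from midnight
Difference: 870 - 745 = 125 minutes
That is 2 hours and 5 minutes

125


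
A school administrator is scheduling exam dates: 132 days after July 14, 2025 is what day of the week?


Start: 2025-07-14 (Monday)
Step 1 - find target date: add 132 days
  2025-07-14 + 132 days = 2025-11-23
Step 2 - day of week:
  132 mod 7 = 6
  Monday + 6 days -> Sunday
Result: Sunday (2025-11-23)

Sunday


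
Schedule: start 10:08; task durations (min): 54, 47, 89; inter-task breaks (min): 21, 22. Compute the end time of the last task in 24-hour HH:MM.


Start: 10:08 = 608 min from midnight
  after task 1 (54 min): 11:02
  after break (21 min): 11:23
  after task 2 (47 min): 12:10
  after break (22 min): 12:32
  after task 3 (89 min): 14:01
Total elapsed: 233 minutes
End time: 14:01

14:01


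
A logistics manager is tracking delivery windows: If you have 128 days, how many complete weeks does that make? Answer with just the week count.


Total days: 128
Days per week: 7
Division: 128 / 7 = 18 remainder 2
Complete weeks: 18
Remaining days: 2

18


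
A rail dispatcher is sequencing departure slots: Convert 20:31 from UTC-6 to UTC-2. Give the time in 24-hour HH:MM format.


Local time: 20:31 at UTC-6 (offset -6h)
Target zone: UTC-2 (offset -2h)
Difference: -2 - (-6) = 4 hours
Calculation: 20 + (4) = 24
Wraparound: (24) mod 24 = 0
Result: 00:31

00:31


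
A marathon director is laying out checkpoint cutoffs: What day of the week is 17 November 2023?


Date: 2023-11-17
January 1, 2023 is a Sunday
Day of year: 321
Offset from Jan 1: 320 days
320 mod 7 = 5
Result: Friday

Friday


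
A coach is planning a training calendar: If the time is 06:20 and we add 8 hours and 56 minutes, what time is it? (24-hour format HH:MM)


Start time: 06:20
Adding: 8 hours 56 minutes
Minutes: 20 + 56 = 76
Minute overflow: 76 >= 60, so carry 1 hour, minutes = 16
Hours: 6 + 8 + 1 = 15
Result: 15:16

15:16


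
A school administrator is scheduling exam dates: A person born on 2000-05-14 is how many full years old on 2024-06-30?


Birth: 2000-05-14
Reference: 2024-06-30
Year difference: 2024 - 2000 = 24
Has birthday (05-14) occurred by 06-30? Yes
Age in full years: 24

24


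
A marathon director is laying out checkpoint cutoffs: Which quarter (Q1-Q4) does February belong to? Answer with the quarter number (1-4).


Month: February (month 2)
Q1: January-March (months 1-3)
Q2: April-June (months 4-6)
Q3: July-September (months 7-9)
Q4: October-December (months 10-12)
Month 2 falls in Q1

1


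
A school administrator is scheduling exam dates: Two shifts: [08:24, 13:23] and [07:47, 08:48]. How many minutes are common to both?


Interval A: [504, 803] minutes from midnight
Interval B: [467, 528] minutes from midnight
Overlap start = max(504, 467) = 504
Overlap end = min(803, 528) = 528
Overlap = 528 - 504 = 24 minutes

24


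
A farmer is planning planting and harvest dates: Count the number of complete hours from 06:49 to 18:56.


Start: 06:49
End: 18:56
Hour difference: 18 - 6 = 12 hours
Minute difference: 56 - 49 = 7 minutes
Total minutes: 727
Complete hours: 727 / 60 = 12 (remainder 7)

12


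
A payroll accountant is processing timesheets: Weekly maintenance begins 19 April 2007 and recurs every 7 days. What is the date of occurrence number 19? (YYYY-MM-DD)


First occurrence: 2007-04-19 (occurrence 1)
Each occurrence is 7 days after the previous.
Occurrence 19 is 18 weeks after the first.
18 weeks = 126 days
2007-04-19 + 126 days = 2007-08-23

2007-08-23


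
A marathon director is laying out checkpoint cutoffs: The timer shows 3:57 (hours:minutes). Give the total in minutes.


Hours: 3
Minutes: 57
Convert hours to minutes: 3 x 60 = 180
Add remaining minutes: 180 + 57 = 237

237


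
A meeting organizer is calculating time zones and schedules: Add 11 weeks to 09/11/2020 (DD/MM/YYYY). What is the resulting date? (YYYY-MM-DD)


Start: 2020-11-09
Weeks to add: 11
Convert to days: 11 x 7 = 77 days
Add 77 days to 2020-11-09
Result: 2021-01-25

2021-01-25


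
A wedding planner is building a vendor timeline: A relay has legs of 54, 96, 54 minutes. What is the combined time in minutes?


Durations: 54, 96, 54
Running sum: 54
+ 96 = 150
+ 54 = 204
Total duration: 204 minutes
That is 3 hours and 24 minutes

204


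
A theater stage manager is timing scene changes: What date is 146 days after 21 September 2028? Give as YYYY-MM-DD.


Start: 2028-09-21
Adding 146 days
Days remaining in September: 9
After September: 137 days still to add
October 2028: 31 days, 106 remaining
November 2028: 30 days, 76 remaining
December 2028: 31 days, 45 remaining
January 2029: 31 days, 14 remaining
Result: 2029-02-14

2029-02-14


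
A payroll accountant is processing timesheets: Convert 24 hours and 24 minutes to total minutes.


Hours: 24
Extra minutes: 24
Minutes per hour: 60
Hours to minutes: 24 x 60 = 1440
Total: 1440 + 24 = 1464

1464


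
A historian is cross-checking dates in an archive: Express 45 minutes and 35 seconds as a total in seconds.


Minutes: 45
Seconds: 35
Convert minutes to seconds: 45 x 60 = 2700
Add remaining seconds: 2700 + 35 = 2735

2735


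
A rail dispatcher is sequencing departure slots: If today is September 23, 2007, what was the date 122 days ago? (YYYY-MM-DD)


Start: 2007-09-23
Subtracting 122 days
Days already passed in September: 23
After going back through September: 99 more days to subtract
August 2007: 31 days, 68 remaining
July 2007: 31 days, 37 remaining
June 2007: 30 days, 7 remaining
May 2007 has 31 days, need 7
Result: 2007-05-24

2007-05-24


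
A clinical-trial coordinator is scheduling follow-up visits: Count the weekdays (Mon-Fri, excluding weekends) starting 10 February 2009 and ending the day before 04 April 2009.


Start: 2009-02-10 (Tuesday)
End (exclusive): 2009-04-04 (Saturday)
Total calendar days: 53
Full weeks: 53 // 7 = 7 -> 35 weekdays
Remaining 4 days starting on Tuesday:
  Tue(w), Wed(w), Thu(w), Fri(w) -> 4 weekdays
Total business days: 35 + 4 = 39

39


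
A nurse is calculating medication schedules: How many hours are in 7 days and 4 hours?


Days: 7
Extra hours: 4
Hours per day: 24
Days to hours: 7 x 24 = 168
Total: 168 + 4 = 172

172


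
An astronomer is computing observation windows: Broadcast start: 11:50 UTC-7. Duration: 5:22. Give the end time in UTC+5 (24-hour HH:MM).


Start: 11:50 in UTC-7
Step 1 - add duration:
  minutes: 50 + 22 = 72 (carry 1h)
  hours: 11 + 5 + 1 = 17
  end in UTC-7: 17:12
Step 2 - convert UTC-7 -> UTC+5:
  offset difference: 5 - (-7) = 12 hours
  17 + (12) = 29 -> mod 24 = 5
Result: 05:12 in UTC+5

05:12


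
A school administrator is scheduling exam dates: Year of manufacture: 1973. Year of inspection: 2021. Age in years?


Birth year: 1973
Current year: 2021
Age = current year - birth year
Age = 2021 - 1973 = 48

48


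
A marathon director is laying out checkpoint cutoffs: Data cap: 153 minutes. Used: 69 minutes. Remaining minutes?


Total budget: 153 minutes
Time used: 69 minutes
Remaining: 153 - 69 = 84 minutes
Percent used: 45.1%
Percent remaining: 54.9%

84


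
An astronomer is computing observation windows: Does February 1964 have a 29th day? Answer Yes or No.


Year: 1964
Divisible by 4? 1964 / 4 = 491.0 -> Yes
Divisible by 100? 1964 / 100 = 19.64 -> No
Divisible by 4 but not 100, so it IS a leap year

Yes


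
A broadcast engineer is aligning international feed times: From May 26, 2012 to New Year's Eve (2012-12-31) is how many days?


Start: May 26, 2012
End: December 31, 2012
Days left in May: 5
June: 30
July: 31
August: 31
September: 30
... plus remaining months
Sum of remaining months: 214
Total: 5 + 214 = 219

219


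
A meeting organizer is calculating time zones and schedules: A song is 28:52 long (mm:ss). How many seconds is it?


Minutes: 28
Extra seconds: 52
Seconds per minute: 60
Minutes to seconds: 28 x 60 = 1680
Total: 1680 + 52 = 1732

1732


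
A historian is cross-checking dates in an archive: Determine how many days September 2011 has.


Month: September
Year: 2011
September is a 30-day month
Total: 30 days

30


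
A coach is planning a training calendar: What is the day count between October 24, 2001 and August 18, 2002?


Start date: 2001-10-24
End date: 2002-08-18
Oct 2001: +8 days
Nov 2001: +30 days
Dec 2001: +31 days
... (8 more months)
Total: 298 days

298


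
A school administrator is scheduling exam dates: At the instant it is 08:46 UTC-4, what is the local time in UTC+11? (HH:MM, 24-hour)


Local time: 08:46 at UTC-4 (offset -4h)
Target zone: UTC+11 (offset 11h)
Difference: 11 - (-4) = 15 hours
Calculation: 8 + (15) = 23
Result: 23:46

23:46


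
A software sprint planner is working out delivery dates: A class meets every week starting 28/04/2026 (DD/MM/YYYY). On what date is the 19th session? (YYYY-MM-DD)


First occurrence: 2026-04-28 (occurrence 1)
Each occurrence is 7 days after the previous.
Occurrence 19 is 18 weeks after the first.
18 weeks = 126 days
2026-04-28 + 126 days = 2026-09-01

2026-09-01


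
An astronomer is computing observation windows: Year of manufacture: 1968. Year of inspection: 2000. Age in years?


Birth year: 1968
Current year: 2000
Age = current year - birth year
Age = 2000 - 1968 = 32

32


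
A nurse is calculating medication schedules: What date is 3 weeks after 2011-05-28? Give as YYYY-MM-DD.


Start: 2011-05-28
Weeks to add: 3
Convert to days: 3 x 7 = 21 days
Add 21 days to 2011-05-28
Result: 2011-06-18

2011-06-18


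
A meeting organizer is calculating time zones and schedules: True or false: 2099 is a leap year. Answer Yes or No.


Year: 2099
Divisible by 4? 2099 / 4 = 524.75 -> No
Not divisible by 4, so NOT a leap year

No


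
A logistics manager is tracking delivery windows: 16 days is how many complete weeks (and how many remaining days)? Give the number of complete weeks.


Total days: 16
Days per week: 7
Division: 16 / 7 = 2 remainder 2
Complete weeks: 2
Remaining days: 2

2


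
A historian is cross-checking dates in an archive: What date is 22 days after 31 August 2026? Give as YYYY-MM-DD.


Start: 2026-08-31
Adding 22 days
Days remaining in August: 0
After August: 22 days still to add
September 2026 has 30 days, need 22
Result: 2026-09-22

2026-09-22


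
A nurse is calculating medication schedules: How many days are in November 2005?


Month: November
Year: 2005
November is a 30-day month
Total: 30 days

30


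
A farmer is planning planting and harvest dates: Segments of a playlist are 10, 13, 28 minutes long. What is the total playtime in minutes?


Durations: 10, 13, 28
Running sum: 10
+ 13 = 23
+ 28 = 51
Total duration: 51 minutes

51


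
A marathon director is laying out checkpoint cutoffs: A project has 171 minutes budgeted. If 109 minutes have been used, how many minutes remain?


Total budget: 171 minutes
Time used: 109 minutes
Remaining: 171 - 109 = 62 minutes
Percent used: 63.7%
Percent remaining: 36.3%

62


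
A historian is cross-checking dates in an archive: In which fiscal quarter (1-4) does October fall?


Month: October (month 10)
Q1: January-March (months 1-3)
Q2: April-June (months 4-6)
Q3: July-September (months 7-9)
Q4: October-December (months 10-12)
Month 10 falls in Q4

4


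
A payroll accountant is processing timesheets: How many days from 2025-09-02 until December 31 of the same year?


Start: September 02, 2025
End: December 31, 2025
Days left in September: 28
October: 31
November: 30
December: 31
Sum of remaining months: 92
Total: 28 + 92 = 120

120


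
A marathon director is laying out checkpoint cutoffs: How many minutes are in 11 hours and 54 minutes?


Hours: 11
Extra minutes: 54
Minutes per hour: 60
Hours to minutes: 11 x 60 = 660
Total: 660 + 54 = 714

714


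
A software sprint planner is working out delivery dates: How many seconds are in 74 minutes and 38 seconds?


Minutes: 74
Extra seconds: 38
Seconds per minute: 60
Minutes to seconds: 74 x 60 = 4440
Total: 4440 + 38 = 4478

4478


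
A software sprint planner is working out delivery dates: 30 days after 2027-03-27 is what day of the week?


Start: 2027-03-27 (Saturday)
Step 1 - find target date: add 30 days
  2027-03-27 + 30 days = 2027-04-26
Step 2 - day of week:
  30 mod 7 = 2
  Saturday + 2 days -> Monday
Result: Monday (2027-04-26)

Monday


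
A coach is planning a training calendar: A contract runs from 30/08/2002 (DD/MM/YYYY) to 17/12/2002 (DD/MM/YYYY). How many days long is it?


Start date: 2002-08-30
End date: 2002-12-17
Aug 2002: +2 days
Sep 2002: +30 days
Oct 2002: +31 days
Nov 2002: +30 days
Dec 2002: +16 days
Total: 109 days

109


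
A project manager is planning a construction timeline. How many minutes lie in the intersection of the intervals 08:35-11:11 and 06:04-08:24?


Interval A: [515, 671] minutes from midnight
Interval B: [364, 504] minutes from midnight
Overlap start = max(515, 364) = 515
Overlap end = min(671, 504) = 504
End <= start, so the intervals do not overlap: 0 minutes

0


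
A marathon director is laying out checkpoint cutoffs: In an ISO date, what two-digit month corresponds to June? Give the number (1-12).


Calendar month order:
5. May
6. June <--
7. July
June is month number 6

6


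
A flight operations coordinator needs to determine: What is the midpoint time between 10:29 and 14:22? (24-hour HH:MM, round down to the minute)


Start time: 10:29 = 629 minutes from midnight
End time: 14:22 = 862 minutes from midnight
Sum: 629 + 862 = 1491
Midpoint: 1491 / 2 = 745 minutes
Convert: 745 / 60 = 12 hours, 25 minutes
Result: 12:25

12:25


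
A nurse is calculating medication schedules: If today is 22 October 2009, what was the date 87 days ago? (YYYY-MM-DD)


Start: 2009-10-22
Subtracting 87 days
Days already passed in October: 22
After going back through October: 65 more days to subtract
September 2009: 30 days, 35 remaining
August 2009: 31 days, 4 remaining
July 2009 has 31 days, need 4
Result: 2009-07-27

2009-07-27


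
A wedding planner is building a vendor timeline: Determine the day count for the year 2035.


Year: 2035
Check leap year rules:
Divisible by 4? No
2035 is not a leap year
Days: 365

365


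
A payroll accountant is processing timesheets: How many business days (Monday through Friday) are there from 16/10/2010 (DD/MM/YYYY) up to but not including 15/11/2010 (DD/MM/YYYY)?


Start: 2010-10-16 (Saturday)
End (exclusive): 2010-11-15 (Monday)
Total calendar days: 30
Full weeks: 30 // 7 = 4 -> 20 weekdays
Remaining 2 days starting on Saturday:
  Sat(-), Sun(-) -> 0 weekdays
Total business days: 20 + 0 = 20

20


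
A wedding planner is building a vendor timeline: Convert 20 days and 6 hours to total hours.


Days: 20
Extra hours: 6
Hours per day: 24
Days to hours: 20 x 24 = 480
Total: 480 + 6 = 486

486


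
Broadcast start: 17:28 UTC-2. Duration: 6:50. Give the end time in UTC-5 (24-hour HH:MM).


Start: 17:28 in UTC-2
Step 1 - add duration:
  minutes: 28 + 50 = 78 (carry 1h)
  hours: 17 + 6 + 1 = 24
  end in UTC-2: 00:18
Step 2 - convert UTC-2 -> UTC-5:
  offset difference: -5 - (-2) = -3 hours
  0 + (-3) = -3 -> mod 24 = 21
Result: 21:18 in UTC-5

21:18


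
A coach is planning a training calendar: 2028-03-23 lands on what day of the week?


Date: 2028-03-23
January 1, 2028 is a Saturday
Day of year: 83
Offset from Jan 1: 82 days
82 mod 7 = 5
Result: Thursday

Thursday


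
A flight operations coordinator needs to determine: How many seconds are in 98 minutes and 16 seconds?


Minutes: 98
Seconds: 16
Convert minutes to seconds: 98 x 60 = 5880
Add remaining seconds: 5880 + 16 = 5896

5896


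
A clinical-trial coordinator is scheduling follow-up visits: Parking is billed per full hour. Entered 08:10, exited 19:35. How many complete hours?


Start: 08:10
End: 19:35
Hour difference: 19 - 8 = 11 hours
Minute difference: 35 - 10 = 25 minutes
Total minutes: 685
Complete hours: 685 / 60 = 11 (remainder 25)

11


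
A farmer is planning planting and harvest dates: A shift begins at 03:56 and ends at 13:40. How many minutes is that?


Start time: 03:56 = 236 minutes from midnight
End time: 13:40 = 820 minutes from midnight
Difference: 820 - 236 = 584 minutes
That is 9 hours and 44 minutes

584


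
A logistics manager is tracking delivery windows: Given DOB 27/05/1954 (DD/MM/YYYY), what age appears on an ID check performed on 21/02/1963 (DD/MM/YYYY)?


Birth: 1954-05-27
Reference: 1963-02-21
Year difference: 1963 - 1954 = 9
Has birthday (05-27) occurred by 02-21? No
Birthday not yet reached this year -> subtract 1
Age in full years: 8

8


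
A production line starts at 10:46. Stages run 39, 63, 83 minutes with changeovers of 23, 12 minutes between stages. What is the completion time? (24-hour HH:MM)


Start: 10:46 = 646 min from midnight
  after task 1 (39 min): 11:25
  after break (23 min): 11:48
  after task 2 (63 min): 12:51
  after break (12 min): 13:03
  after task 3 (83 min): 14:26
Total elapsed: 220 minutes
End time: 14:26

14:26


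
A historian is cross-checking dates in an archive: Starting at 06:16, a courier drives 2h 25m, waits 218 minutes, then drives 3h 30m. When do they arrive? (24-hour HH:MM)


Depart: 06:16
Leg 1: +145 min -> 08:41
Layover: +218 min -> 12:19
Leg 2: +210 min -> 15:49
Total travel: 573 minutes = 9h 33m
Arrival: 15:49

15:49


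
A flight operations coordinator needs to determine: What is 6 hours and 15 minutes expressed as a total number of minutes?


Hours: 6
Minutes: 15
Convert hours to minutes: 6 x 60 = 360
Add remaining minutes: 360 + 15 = 375

375


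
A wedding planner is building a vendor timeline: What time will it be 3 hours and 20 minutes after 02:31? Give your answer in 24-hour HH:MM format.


Start time: 02:31
Adding: 3 hours 20 minutes
Minutes: 31 + 20 = 51
Hours: 2 + 3 + 0 = 5
Result: 05:51

05:51


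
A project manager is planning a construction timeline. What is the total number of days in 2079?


Year: 2079
Check leap year rules:
Divisible by 4? No
2079 is not a leap year
Days: 365

365


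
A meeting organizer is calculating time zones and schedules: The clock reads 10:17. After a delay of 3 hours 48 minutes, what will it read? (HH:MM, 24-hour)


Start time: 10:17
Adding: 3 hours 48 minutes
Minutes: 17 + 48 = 65
Minute overflow: 65 >= 60, so carry 1 hour, minutes = 5
Hours: 10 + 3 + 1 = 14
Result: 14:05

14:05


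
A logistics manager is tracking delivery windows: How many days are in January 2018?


Month: January
Year: 2018
January is a 31-day month
Total: 31 days

31


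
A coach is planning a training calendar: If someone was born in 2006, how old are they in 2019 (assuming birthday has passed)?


Birth year: 2006
Current year: 2019
Age = current year - birth year
Age = 2019 - 2006 = 13

13


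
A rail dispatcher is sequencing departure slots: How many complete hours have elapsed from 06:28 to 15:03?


Start: 06:28
End: 15:03
Hour difference: 15 - 6 = 9 hours
Minute difference: 3 - 28 = -25 minutes
Total minutes: 515
Complete hours: 515 / 60 = 8 (remainder 35)

8


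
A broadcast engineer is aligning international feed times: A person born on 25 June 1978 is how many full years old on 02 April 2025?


Birth: 1978-06-25
Reference: 2025-04-02
Year difference: 2025 - 1978 = 47
Has birthday (06-25) occurred by 04-02? No
Birthday not yet reached this year -> subtract 1
Age in full years: 46

46


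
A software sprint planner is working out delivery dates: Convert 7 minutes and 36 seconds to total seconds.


Minutes: 7
Extra seconds: 36
Seconds per minute: 60
Minutes to seconds: 7 x 60 = 420
Total: 420 + 36 = 456

456


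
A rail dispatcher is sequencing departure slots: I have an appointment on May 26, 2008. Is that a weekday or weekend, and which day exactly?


Date: 2008-05-26
January 1, 2008 is a Tuesday
Day of year: 147
Offset from Jan 1: 146 days
146 mod 7 = 6
Result: Monday

Monday


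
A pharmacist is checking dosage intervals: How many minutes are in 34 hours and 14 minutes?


Hours: 34
Extra minutes: 14
Minutes per hour: 60
Hours to minutes: 34 x 60 = 2040
Total: 2040 + 14 = 2054

2054


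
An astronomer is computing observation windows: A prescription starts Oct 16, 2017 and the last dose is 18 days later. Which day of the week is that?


Start: 2017-10-16 (Monday)
Step 1 - find target date: add 18 days
  2017-10-16 + 18 days = 2017-11-03
Step 2 - day of week:
  18 mod 7 = 4
  Monday + 4 days -> Friday
Result: Friday (2017-11-03)

Friday


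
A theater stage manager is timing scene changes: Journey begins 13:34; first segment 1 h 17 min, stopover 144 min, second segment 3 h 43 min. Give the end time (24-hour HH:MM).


Depart: 13:34
Leg 1: +77 min -> 14:51
Layover: +144 min -> 17:15
Leg 2: +223 min -> 20:58
Total travel: 444 minutes = 7h 24m
Arrival: 20:58

20:58


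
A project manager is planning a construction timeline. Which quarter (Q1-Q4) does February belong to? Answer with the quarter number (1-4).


Month: February (month 2)
Q1: January-March (months 1-3)
Q2: April-June (months 4-6)
Q3: July-September (months 7-9)
Q4: October-December (months 10-12)
Month 2 falls in Q1

1


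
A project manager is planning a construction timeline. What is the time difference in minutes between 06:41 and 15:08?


Start time: 06:41 = 401 minutes from midnight
End time: 15:08 = 908 minutes from midnight
Difference: 908 - 401 = 507 minutes
That is 8 hours and 27 minutes

507


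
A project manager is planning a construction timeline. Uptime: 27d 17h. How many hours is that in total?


Days: 27
Extra hours: 17
Hours per day: 24
Days to hours: 27 x 24 = 648
Total: 648 + 17 = 665

665


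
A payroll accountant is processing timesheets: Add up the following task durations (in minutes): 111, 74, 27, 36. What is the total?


Durations: 111, 74, 27, 36
Running sum: 111
+ 74 = 185
+ 27 = 212
+ 36 = 248
Total duration: 248 minutes
That is 4 hours and 8 minutes

248


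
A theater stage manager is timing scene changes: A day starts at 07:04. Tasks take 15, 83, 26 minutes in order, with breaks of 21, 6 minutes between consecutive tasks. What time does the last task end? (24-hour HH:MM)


Start: 07:04 = 424 min from midnight
  after task 1 (15 min): 07:19
  after break (21 min): 07:40
  after task 2 (83 min): 09:03
  after break (6 min): 09:09
  after task 3 (26 min): 09:35
Total elapsed: 151 minutes
End time: 09:35

09:35


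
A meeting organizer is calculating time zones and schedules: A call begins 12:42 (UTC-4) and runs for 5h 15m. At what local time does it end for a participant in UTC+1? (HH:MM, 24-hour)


Start: 12:42 in UTC-4
Step 1 - add duration:
  minutes: 42 + 15 = 57
  hours: 12 + 5 + 0 = 17
  end in UTC-4: 17:57
Step 2 - convert UTC-4 -> UTC+1:
  offset difference: 1 - (-4) = 5 hours
  17 + (5) = 22 -> mod 24 = 22
Result: 22:57 in UTC+1

22:57


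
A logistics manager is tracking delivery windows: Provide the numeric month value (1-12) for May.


Calendar month order:
4. April
5. May <--
6. June
May is month number 5

5


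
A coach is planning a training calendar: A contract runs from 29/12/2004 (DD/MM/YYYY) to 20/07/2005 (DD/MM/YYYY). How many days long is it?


Start date: 2004-12-29
End date: 2005-07-20
Dec 2004: +3 days
Jan 2005: +31 days
Feb 2005: +28 days
... (5 more months)
Total: 203 days

203


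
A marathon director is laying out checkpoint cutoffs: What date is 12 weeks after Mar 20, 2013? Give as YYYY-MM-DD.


Start: 2013-03-20
Weeks to add: 12
Convert to days: 12 x 7 = 84 days
Add 84 days to 2013-03-20
Result: 2013-06-12

2013-06-12


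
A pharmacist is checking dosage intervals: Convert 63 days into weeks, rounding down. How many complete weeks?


Total days: 63
Days per week: 7
Division: 63 / 7 = 9 remainder 0
Complete weeks: 9
Remaining days: 0

9


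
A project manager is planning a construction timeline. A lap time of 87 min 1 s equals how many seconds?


Minutes: 87
Seconds: 1
Convert minutes to seconds: 87 x 60 = 5220
Add remaining seconds: 5220 + 1 = 5221

5221


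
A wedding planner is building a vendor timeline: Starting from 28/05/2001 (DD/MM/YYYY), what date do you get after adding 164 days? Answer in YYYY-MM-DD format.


Start: 2001-05-28
Adding 164 days
Days remaining in May: 3
After May: 161 days still to add
June 2001: 30 days, 131 remaining
July 2001: 31 days, 100 remaining
August 2001: 31 days, 69 remaining
September 2001: 30 days, 39 remaining
Result: 2001-11-08

2001-11-08


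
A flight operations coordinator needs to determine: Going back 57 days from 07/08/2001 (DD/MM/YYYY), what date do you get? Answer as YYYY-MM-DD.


Start: 2001-08-07
Subtracting 57 days
Days already passed in August: 7
After going back through August: 50 more days to subtract
July 2001: 31 days, 19 remaining
June 2001 has 30 days, need 19
Result: 2001-06-11

2001-06-11


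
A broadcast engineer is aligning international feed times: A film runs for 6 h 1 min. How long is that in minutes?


Hours: 6
Minutes: 1
Convert hours to minutes: 6 x 60 = 360
Add remaining minutes: 360 + 1 = 361

361


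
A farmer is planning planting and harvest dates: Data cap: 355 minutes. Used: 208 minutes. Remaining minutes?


Total budget: 355 minutes
Time used: 208 minutes
Remaining: 355 - 208 = 147 minutes
Percent used: 58.6%
Percent remaining: 41.4%

147
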